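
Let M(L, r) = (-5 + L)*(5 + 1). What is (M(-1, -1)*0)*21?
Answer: 0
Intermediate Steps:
M(L, r) = -30 + 6*L (M(L, r) = (-5 + L)*6 = -30 + 6*L)
(M(-1, -1)*0)*21 = ((-30 + 6*(-1))*0)*21 = ((-30 - 6)*0)*21 = -36*0*21 = 0*21 = 0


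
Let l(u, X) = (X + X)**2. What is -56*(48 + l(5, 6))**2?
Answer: -2064384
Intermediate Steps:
l(u, X) = 4*X**2 (l(u, X) = (2*X)**2 = 4*X**2)
-56*(48 + l(5, 6))**2 = -56*(48 + 4*6**2)**2 = -56*(48 + 4*36)**2 = -56*(48 + 144)**2 = -56*192**2 = -56*36864 = -2064384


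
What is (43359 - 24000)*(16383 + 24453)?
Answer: 790544124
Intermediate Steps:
(43359 - 24000)*(16383 + 24453) = 19359*40836 = 790544124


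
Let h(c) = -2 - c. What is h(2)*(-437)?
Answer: 1748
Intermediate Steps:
h(2)*(-437) = (-2 - 1*2)*(-437) = (-2 - 2)*(-437) = -4*(-437) = 1748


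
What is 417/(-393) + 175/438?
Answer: -37957/57378 ≈ -0.66153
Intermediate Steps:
417/(-393) + 175/438 = 417*(-1/393) + 175*(1/438) = -139/131 + 175/438 = -37957/57378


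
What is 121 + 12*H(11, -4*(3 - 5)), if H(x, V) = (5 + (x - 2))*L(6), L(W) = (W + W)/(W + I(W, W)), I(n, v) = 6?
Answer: 289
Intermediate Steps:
L(W) = 2*W/(6 + W) (L(W) = (W + W)/(W + 6) = (2*W)/(6 + W) = 2*W/(6 + W))
H(x, V) = 3 + x (H(x, V) = (5 + (x - 2))*(2*6/(6 + 6)) = (5 + (-2 + x))*(2*6/12) = (3 + x)*(2*6*(1/12)) = (3 + x)*1 = 3 + x)
121 + 12*H(11, -4*(3 - 5)) = 121 + 12*(3 + 11) = 121 + 12*14 = 121 + 168 = 289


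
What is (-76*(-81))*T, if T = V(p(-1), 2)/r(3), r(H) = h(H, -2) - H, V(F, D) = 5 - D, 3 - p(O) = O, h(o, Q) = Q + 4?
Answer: -18468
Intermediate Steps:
h(o, Q) = 4 + Q
p(O) = 3 - O
r(H) = 2 - H (r(H) = (4 - 2) - H = 2 - H)
T = -3 (T = (5 - 1*2)/(2 - 1*3) = (5 - 2)/(2 - 3) = 3/(-1) = 3*(-1) = -3)
(-76*(-81))*T = -76*(-81)*(-3) = 6156*(-3) = -18468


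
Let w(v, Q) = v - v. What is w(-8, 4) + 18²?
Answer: 324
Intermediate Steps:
w(v, Q) = 0
w(-8, 4) + 18² = 0 + 18² = 0 + 324 = 324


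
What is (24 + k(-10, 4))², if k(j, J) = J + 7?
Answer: 1225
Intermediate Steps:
k(j, J) = 7 + J
(24 + k(-10, 4))² = (24 + (7 + 4))² = (24 + 11)² = 35² = 1225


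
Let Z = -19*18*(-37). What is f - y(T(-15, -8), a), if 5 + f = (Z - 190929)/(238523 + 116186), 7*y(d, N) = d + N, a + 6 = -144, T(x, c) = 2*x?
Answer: 50184880/2482963 ≈ 20.212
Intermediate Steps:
Z = 12654 (Z = -342*(-37) = 12654)
a = -150 (a = -6 - 144 = -150)
y(d, N) = N/7 + d/7 (y(d, N) = (d + N)/7 = (N + d)/7 = N/7 + d/7)
f = -1951820/354709 (f = -5 + (12654 - 190929)/(238523 + 116186) = -5 - 178275/354709 = -1951820/354709 ≈ -5.5026)
f - y(T(-15, -8), a) = -1951820/354709 - ((1/7)*(-150) + (2*(-15))/7) = -1951820/354709 - (-150/7 + (1/7)*(-30)) = -1951820/354709 - (-150/7 - 30/7) = -1951820/354709 - 1*(-180/7) = -1951820/354709 + 180/7 = 50184880/2482963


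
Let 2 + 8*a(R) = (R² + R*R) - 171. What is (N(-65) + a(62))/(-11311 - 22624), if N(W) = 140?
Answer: -157/4936 ≈ -0.031807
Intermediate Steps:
a(R) = -173/8 + R²/4 (a(R) = -¼ + ((R² + R*R) - 171)/8 = -¼ + ((R² + R²) - 171)/8 = -¼ + (2*R² - 171)/8 = -¼ + (-171 + 2*R²)/8 = -¼ + (-171/8 + R²/4) = -173/8 + R²/4)
(N(-65) + a(62))/(-11311 - 22624) = (140 + (-173/8 + (¼)*62²))/(-11311 - 22624) = (140 + (-173/8 + (¼)*3844))/(-33935) = (140 + (-173/8 + 961))*(-1/33935) = (140 + 7515/8)*(-1/33935) = (8635/8)*(-1/33935) = -157/4936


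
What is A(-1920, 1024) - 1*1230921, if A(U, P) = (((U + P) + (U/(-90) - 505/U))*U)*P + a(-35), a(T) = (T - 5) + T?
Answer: 1717916524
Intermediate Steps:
a(T) = -5 + 2*T (a(T) = (-5 + T) + T = -5 + 2*T)
A(U, P) = -75 + P*U*(P - 505/U + 89*U/90) (A(U, P) = (((U + P) + (U/(-90) - 505/U))*U)*P + (-5 + 2*(-35)) = (((P + U) + (U*(-1/90) - 505/U))*U)*P + (-5 - 70) = (((P + U) + (-U/90 - 505/U))*U)*P - 75 = (((P + U) + (-505/U - U/90))*U)*P - 75 = ((P - 505/U + 89*U/90)*U)*P - 75 = (U*(P - 505/U + 89*U/90))*P - 75 = P*U*(P - 505/U + 89*U/90) - 75 = -75 + P*U*(P - 505/U + 89*U/90))
A(-1920, 1024) - 1*1230921 = (-75 - 505*1024 - 1920*1024² + (89/90)*1024*(-1920)²) - 1*1230921 = (-75 - 517120 - 1920*1048576 + (89/90)*1024*3686400) - 1230921 = (-75 - 517120 - 2013265920 + 3732930560) - 1230921 = 1719147445 - 1230921 = 1717916524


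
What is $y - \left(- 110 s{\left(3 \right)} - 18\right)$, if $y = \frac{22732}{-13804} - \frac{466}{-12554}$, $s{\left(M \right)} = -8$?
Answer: $- \frac{18707449182}{21661927} \approx -863.61$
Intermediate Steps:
$y = - \frac{34868108}{21661927}$ ($y = 22732 \left(- \frac{1}{13804}\right) - - \frac{233}{6277} = - \frac{5683}{3451} + \frac{233}{6277} = - \frac{34868108}{21661927} \approx -1.6096$)
$y - \left(- 110 s{\left(3 \right)} - 18\right) = - \frac{34868108}{21661927} - \left(\left(-110\right) \left(-8\right) - 18\right) = - \frac{34868108}{21661927} - \left(880 - 18\right) = - \frac{34868108}{21661927} - 862 = - \frac{18707449182}{21661927}$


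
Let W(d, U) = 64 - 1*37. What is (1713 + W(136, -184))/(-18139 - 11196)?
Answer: -348/5867 ≈ -0.059315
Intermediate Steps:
W(d, U) = 27 (W(d, U) = 64 - 37 = 27)
(1713 + W(136, -184))/(-18139 - 11196) = (1713 + 27)/(-18139 - 11196) = 1740/(-29335) = 1740*(-1/29335) = -348/5867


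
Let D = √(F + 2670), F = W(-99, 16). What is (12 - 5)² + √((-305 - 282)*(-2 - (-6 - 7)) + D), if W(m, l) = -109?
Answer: 49 + √(-6457 + √2561) ≈ 49.0 + 80.04*I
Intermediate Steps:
F = -109
D = √2561 (D = √(-109 + 2670) = √2561 ≈ 50.606)
(12 - 5)² + √((-305 - 282)*(-2 - (-6 - 7)) + D) = (12 - 5)² + √((-305 - 282)*(-2 - (-6 - 7)) + √2561) = 7² + √(-587*(-2 - 1*(-13)) + √2561) = 49 + √(-587*(-2 + 13) + √2561) = 49 + √(-587*11 + √2561) = 49 + √(-6457 + √2561)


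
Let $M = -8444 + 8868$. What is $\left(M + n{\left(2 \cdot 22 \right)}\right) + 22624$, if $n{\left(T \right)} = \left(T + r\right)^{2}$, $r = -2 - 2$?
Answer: $24648$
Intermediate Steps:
$r = -4$
$n{\left(T \right)} = \left(-4 + T\right)^{2}$ ($n{\left(T \right)} = \left(T - 4\right)^{2} = \left(-4 + T\right)^{2}$)
$M = 424$
$\left(M + n{\left(2 \cdot 22 \right)}\right) + 22624 = \left(424 + \left(-4 + 2 \cdot 22\right)^{2}\right) + 22624 = \left(424 + \left(-4 + 44\right)^{2}\right) + 22624 = \left(424 + 40^{2}\right) + 22624 = \left(424 + 1600\right) + 22624 = 2024 + 22624 = 24648$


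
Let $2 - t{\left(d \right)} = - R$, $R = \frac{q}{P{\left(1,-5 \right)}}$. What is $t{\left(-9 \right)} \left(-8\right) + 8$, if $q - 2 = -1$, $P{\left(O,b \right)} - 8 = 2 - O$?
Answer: $- \frac{80}{9} \approx -8.8889$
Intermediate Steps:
$P{\left(O,b \right)} = 10 - O$ ($P{\left(O,b \right)} = 8 - \left(-2 + O\right) = 10 - O$)
$q = 1$ ($q = 2 - 1 = 1$)
$R = \frac{1}{9}$ ($R = 1 \frac{1}{10 - 1} = 1 \cdot \frac{1}{9} = \frac{1}{9} \approx 0.11111$)
$t{\left(d \right)} = \frac{19}{9}$ ($t{\left(d \right)} = 2 - \left(-1\right) \frac{1}{9} = 2 - - \frac{1}{9} = 2 + \frac{1}{9} = \frac{19}{9}$)
$t{\left(-9 \right)} \left(-8\right) + 8 = \frac{19}{9} \left(-8\right) + 8 = - \frac{152}{9} + 8 = - \frac{80}{9}$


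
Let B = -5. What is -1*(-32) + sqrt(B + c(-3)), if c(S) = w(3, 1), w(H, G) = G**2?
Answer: 32 + 2*I ≈ 32.0 + 2.0*I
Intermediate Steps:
c(S) = 1 (c(S) = 1**2 = 1)
-1*(-32) + sqrt(B + c(-3)) = -1*(-32) + sqrt(-5 + 1) = 32 + sqrt(-4) = 32 + 2*I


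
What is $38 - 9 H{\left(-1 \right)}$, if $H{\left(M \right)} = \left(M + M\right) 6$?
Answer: $146$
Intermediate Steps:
$H{\left(M \right)} = 12 M$ ($H{\left(M \right)} = 2 M 6 = 12 M$)
$38 - 9 H{\left(-1 \right)} = 38 - 9 \cdot 12 \left(-1\right) = 38 - -108 = 38 + 108 = 146$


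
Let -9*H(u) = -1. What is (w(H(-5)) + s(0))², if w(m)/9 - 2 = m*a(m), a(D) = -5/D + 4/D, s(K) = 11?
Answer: 400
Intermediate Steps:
H(u) = ⅑ (H(u) = -⅑*(-1) = ⅑)
a(D) = -1/D
w(m) = 9 (w(m) = 18 + 9*(m*(-1/m)) = 18 + 9*(-1) = 18 - 9 = 9)
(w(H(-5)) + s(0))² = (9 + 11)² = 20² = 400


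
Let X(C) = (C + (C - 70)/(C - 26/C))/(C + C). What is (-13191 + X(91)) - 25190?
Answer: -316831017/8255 ≈ -38381.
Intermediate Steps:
X(C) = (C + (-70 + C)/(C - 26/C))/(2*C) (X(C) = (C + (-70 + C)/(C - 26/C))/((2*C)) = (C + (-70 + C)/(C - 26/C))*(1/(2*C)) = (C + (-70 + C)/(C - 26/C))/(2*C))
(-13191 + X(91)) - 25190 = (-13191 + (-96 + 91 + 91²)/(2*(-26 + 91²))) - 25190 = (-13191 + (-96 + 91 + 8281)/(2*(-26 + 8281))) - 25190 = (-13191 + (½)*8276/8255) - 25190 = (-13191 + (½)*(1/8255)*8276) - 25190 = (-13191 + 4138/8255) - 25190 = -108887567/8255 - 25190 = -316831017/8255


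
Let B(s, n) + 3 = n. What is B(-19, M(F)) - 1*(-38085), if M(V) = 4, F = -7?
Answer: 38086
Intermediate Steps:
B(s, n) = -3 + n
B(-19, M(F)) - 1*(-38085) = (-3 + 4) - 1*(-38085) = 1 + 38085 = 38086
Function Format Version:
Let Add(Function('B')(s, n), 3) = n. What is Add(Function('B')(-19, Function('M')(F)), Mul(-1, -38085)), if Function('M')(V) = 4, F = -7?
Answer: 38086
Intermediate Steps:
Function('B')(s, n) = Add(-3, n)
Add(Function('B')(-19, Function('M')(F)), Mul(-1, -38085)) = Add(Add(-3, 4), Mul(-1, -38085)) = Add(1, 38085) = 38086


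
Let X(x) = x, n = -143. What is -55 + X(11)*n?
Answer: -1628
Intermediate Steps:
-55 + X(11)*n = -55 + 11*(-143) = -55 - 1573 = -1628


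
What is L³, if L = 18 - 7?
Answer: 1331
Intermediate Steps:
L = 11
L³ = 11³ = 1331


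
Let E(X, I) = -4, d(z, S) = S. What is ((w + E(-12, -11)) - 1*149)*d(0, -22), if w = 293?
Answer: -3080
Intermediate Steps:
((w + E(-12, -11)) - 1*149)*d(0, -22) = ((293 - 4) - 1*149)*(-22) = (289 - 149)*(-22) = 140*(-22) = -3080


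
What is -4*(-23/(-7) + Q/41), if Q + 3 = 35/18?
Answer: -33682/2583 ≈ -13.040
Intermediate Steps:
Q = -19/18 (Q = -3 + 35/18 = -19/18 ≈ -1.0556)
-4*(-23/(-7) + Q/41) = -4*(-23/(-7) - 19/18/41) = -4*(-23*(-1/7) - 19/18*1/41) = -4*(23/7 - 19/738) = -4*16841/5166 = -33682/2583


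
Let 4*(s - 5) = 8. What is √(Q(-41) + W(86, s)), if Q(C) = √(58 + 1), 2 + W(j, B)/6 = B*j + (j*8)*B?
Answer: √(32496 + √59) ≈ 180.29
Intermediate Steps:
s = 7 (s = 5 + (¼)*8 = 5 + 2 = 7)
W(j, B) = -12 + 54*B*j (W(j, B) = -12 + 6*(B*j + (j*8)*B) = -12 + 6*(B*j + (8*j)*B) = -12 + 6*(B*j + 8*B*j) = -12 + 6*(9*B*j) = -12 + 54*B*j)
Q(C) = √59
√(Q(-41) + W(86, s)) = √(√59 + (-12 + 54*7*86)) = √(√59 + (-12 + 32508)) = √(√59 + 32496) = √(32496 + √59)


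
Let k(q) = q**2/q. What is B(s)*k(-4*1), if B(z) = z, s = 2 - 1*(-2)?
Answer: -16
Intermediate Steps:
s = 4 (s = 2 + 2 = 4)
k(q) = q
B(s)*k(-4*1) = 4*(-4*1) = 4*(-4) = -16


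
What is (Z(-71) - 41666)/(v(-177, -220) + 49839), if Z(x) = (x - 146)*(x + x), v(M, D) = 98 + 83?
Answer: -2713/12505 ≈ -0.21695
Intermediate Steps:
v(M, D) = 181
Z(x) = 2*x*(-146 + x) (Z(x) = (-146 + x)*(2*x) = 2*x*(-146 + x))
(Z(-71) - 41666)/(v(-177, -220) + 49839) = (2*(-71)*(-146 - 71) - 41666)/(181 + 49839) = (2*(-71)*(-217) - 41666)/50020 = (30814 - 41666)*(1/50020) = -10852*1/50020 = -2713/12505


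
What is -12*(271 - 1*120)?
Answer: -1812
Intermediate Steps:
-12*(271 - 1*120) = -12*(271 - 120) = -12*151 = -1812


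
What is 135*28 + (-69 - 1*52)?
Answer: 3659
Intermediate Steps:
135*28 + (-69 - 1*52) = 3780 + (-69 - 52) = 3780 - 121 = 3659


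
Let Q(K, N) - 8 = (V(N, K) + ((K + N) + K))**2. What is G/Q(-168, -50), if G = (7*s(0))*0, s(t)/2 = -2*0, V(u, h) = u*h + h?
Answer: 0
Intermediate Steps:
V(u, h) = h + h*u (V(u, h) = h*u + h = h + h*u)
s(t) = 0 (s(t) = 2*(-2*0) = 2*0 = 0)
G = 0 (G = (7*0)*0 = 0*0 = 0)
Q(K, N) = 8 + (N + 2*K + K*(1 + N))**2 (Q(K, N) = 8 + (K*(1 + N) + ((K + N) + K))**2 = 8 + (K*(1 + N) + (N + 2*K))**2 = 8 + (N + 2*K + K*(1 + N))**2)
G/Q(-168, -50) = 0/(8 + (-50 + 3*(-168) - 168*(-50))**2) = 0/(8 + (-50 - 504 + 8400)**2) = 0/(8 + 7846**2) = 0/(8 + 61559716) = 0/61559724 = 0*(1/61559724) = 0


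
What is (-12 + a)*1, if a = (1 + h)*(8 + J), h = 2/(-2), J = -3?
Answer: -12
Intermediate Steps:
h = -1 (h = 2*(-1/2) = -1)
a = 0 (a = (1 - 1)*(8 - 3) = 0*5 = 0)
(-12 + a)*1 = (-12 + 0)*1 = -12*1 = -12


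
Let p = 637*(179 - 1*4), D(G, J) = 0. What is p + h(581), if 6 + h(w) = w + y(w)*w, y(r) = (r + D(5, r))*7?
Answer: 2474977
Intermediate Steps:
y(r) = 7*r (y(r) = (r + 0)*7 = r*7 = 7*r)
p = 111475 (p = 637*(179 - 4) = 637*175 = 111475)
h(w) = -6 + w + 7*w² (h(w) = -6 + (w + (7*w)*w) = -6 + (w + 7*w²) = -6 + w + 7*w²)
p + h(581) = 111475 + (-6 + 581 + 7*581²) = 111475 + (-6 + 581 + 7*337561) = 111475 + (-6 + 581 + 2362927) = 111475 + 2363502 = 2474977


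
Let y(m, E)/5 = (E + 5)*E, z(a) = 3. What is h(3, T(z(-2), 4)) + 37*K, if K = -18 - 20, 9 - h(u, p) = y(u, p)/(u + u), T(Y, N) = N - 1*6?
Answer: -1392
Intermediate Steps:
y(m, E) = 5*E*(5 + E) (y(m, E) = 5*((E + 5)*E) = 5*((5 + E)*E) = 5*(E*(5 + E)) = 5*E*(5 + E))
T(Y, N) = -6 + N (T(Y, N) = N - 6 = -6 + N)
h(u, p) = 9 - 5*p*(5 + p)/(2*u) (h(u, p) = 9 - 5*p*(5 + p)/(u + u) = 9 - 5*p*(5 + p)/(2*u))
K = -38
h(3, T(z(-2), 4)) + 37*K = (½)*(18*3 - 5*(-6 + 4)*(5 + (-6 + 4)))/3 + 37*(-38) = (½)*(⅓)*(54 - 5*(-2)*(5 - 2)) - 1406 = (½)*(⅓)*(54 - 5*(-2)*3) - 1406 = (½)*(⅓)*(54 + 30) - 1406 = (½)*(⅓)*84 - 1406 = 14 - 1406 = -1392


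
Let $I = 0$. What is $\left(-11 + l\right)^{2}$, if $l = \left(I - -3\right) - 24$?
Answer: $1024$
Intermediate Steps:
$l = -21$ ($l = \left(0 - -3\right) - 24 = \left(0 + 3\right) - 24 = 3 - 24 = -21$)
$\left(-11 + l\right)^{2} = \left(-11 - 21\right)^{2} = \left(-32\right)^{2} = 1024$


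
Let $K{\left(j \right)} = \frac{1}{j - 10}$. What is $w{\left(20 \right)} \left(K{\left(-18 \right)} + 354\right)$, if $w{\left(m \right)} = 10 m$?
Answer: $\frac{495550}{7} \approx 70793.0$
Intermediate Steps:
$K{\left(j \right)} = \frac{1}{-10 + j}$
$w{\left(20 \right)} \left(K{\left(-18 \right)} + 354\right) = 10 \cdot 20 \left(\frac{1}{-10 - 18} + 354\right) = 200 \left(\frac{1}{-28} + 354\right) = 200 \left(- \frac{1}{28} + 354\right) = 200 \cdot \frac{9911}{28} = \frac{495550}{7}$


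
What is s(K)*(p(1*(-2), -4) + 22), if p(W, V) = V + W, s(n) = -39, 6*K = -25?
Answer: -624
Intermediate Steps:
K = -25/6 (K = (1/6)*(-25) = -25/6 ≈ -4.1667)
s(K)*(p(1*(-2), -4) + 22) = -39*((-4 + 1*(-2)) + 22) = -39*((-4 - 2) + 22) = -39*(-6 + 22) = -39*16 = -624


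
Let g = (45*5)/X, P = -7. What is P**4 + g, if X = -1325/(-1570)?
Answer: 141383/53 ≈ 2667.6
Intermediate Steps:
X = 265/314 (X = -1325*(-1/1570) = 265/314 ≈ 0.84395)
g = 14130/53 (g = (45*5)/(265/314) = 225*(314/265) = 14130/53 ≈ 266.60)
P**4 + g = (-7)**4 + 14130/53 = 2401 + 14130/53 = 141383/53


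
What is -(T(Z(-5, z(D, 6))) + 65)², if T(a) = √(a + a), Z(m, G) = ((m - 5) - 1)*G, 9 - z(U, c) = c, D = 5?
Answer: -(65 + I*√66)² ≈ -4159.0 - 1056.1*I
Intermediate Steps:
z(U, c) = 9 - c
Z(m, G) = G*(-6 + m) (Z(m, G) = ((-5 + m) - 1)*G = (-6 + m)*G = G*(-6 + m))
T(a) = √2*√a (T(a) = √(2*a) = √2*√a)
-(T(Z(-5, z(D, 6))) + 65)² = -(√2*√((9 - 1*6)*(-6 - 5)) + 65)² = -(√2*√((9 - 6)*(-11)) + 65)² = -(√2*√(3*(-11)) + 65)² = -(√2*√(-33) + 65)² = -(√2*(I*√33) + 65)² = -(I*√66 + 65)² = -(65 + I*√66)²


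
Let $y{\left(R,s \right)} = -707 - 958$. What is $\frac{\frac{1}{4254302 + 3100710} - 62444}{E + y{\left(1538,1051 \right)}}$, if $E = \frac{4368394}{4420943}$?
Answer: $\frac{2030434650041615361}{54107158288875412} \approx 37.526$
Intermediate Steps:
$E = \frac{4368394}{4420943}$ ($E = 4368394 \cdot \frac{1}{4420943} = \frac{4368394}{4420943} \approx 0.98811$)
$y{\left(R,s \right)} = -1665$
$\frac{\frac{1}{4254302 + 3100710} - 62444}{E + y{\left(1538,1051 \right)}} = \frac{\frac{1}{4254302 + 3100710} - 62444}{\frac{4368394}{4420943} - 1665} = \frac{\frac{1}{7355012} - 62444}{- \frac{7356501701}{4420943}} = \left(\frac{1}{7355012} - 62444\right) \left(- \frac{4420943}{7356501701}\right) = \left(- \frac{459276369327}{7355012}\right) \left(- \frac{4420943}{7356501701}\right) = \frac{2030434650041615361}{54107158288875412}$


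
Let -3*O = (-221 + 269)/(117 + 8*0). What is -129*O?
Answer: 688/39 ≈ 17.641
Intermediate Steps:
O = -16/117 (O = -(-221 + 269)/(3*(117 + 8*0)) = -16/(117 + 0) = -16/117 ≈ -0.13675)
-129*O = -129*(-16/117) = 688/39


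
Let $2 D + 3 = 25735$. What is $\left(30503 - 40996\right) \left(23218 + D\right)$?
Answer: $-378629412$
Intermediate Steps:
$D = 12866$ ($D = - \frac{3}{2} + \frac{1}{2} \cdot 25735 = - \frac{3}{2} + \frac{25735}{2} = 12866$)
$\left(30503 - 40996\right) \left(23218 + D\right) = \left(30503 - 40996\right) \left(23218 + 12866\right) = \left(-10493\right) 36084 = -378629412$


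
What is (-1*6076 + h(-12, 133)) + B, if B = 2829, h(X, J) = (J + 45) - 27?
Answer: -3096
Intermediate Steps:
h(X, J) = 18 + J (h(X, J) = (45 + J) - 27 = 18 + J)
(-1*6076 + h(-12, 133)) + B = (-1*6076 + (18 + 133)) + 2829 = (-6076 + 151) + 2829 = -5925 + 2829 = -3096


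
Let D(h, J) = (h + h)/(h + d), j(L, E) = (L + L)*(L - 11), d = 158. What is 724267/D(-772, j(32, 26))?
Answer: 222349969/772 ≈ 2.8802e+5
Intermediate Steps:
j(L, E) = 2*L*(-11 + L) (j(L, E) = (2*L)*(-11 + L) = 2*L*(-11 + L))
D(h, J) = 2*h/(158 + h) (D(h, J) = (h + h)/(h + 158) = (2*h)/(158 + h) = 2*h/(158 + h))
724267/D(-772, j(32, 26)) = 724267/((2*(-772)/(158 - 772))) = 724267/((2*(-772)/(-614))) = 724267/((2*(-772)*(-1/614))) = 724267/(772/307) = 724267*(307/772) = 222349969/772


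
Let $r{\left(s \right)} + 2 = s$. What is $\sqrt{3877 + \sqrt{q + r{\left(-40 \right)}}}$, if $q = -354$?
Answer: $\sqrt{3877 + 6 i \sqrt{11}} \approx 62.266 + 0.1598 i$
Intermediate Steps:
$r{\left(s \right)} = -2 + s$
$\sqrt{3877 + \sqrt{q + r{\left(-40 \right)}}} = \sqrt{3877 + \sqrt{-354 - 42}} = \sqrt{3877 + \sqrt{-396}} = \sqrt{3877 + 6 i \sqrt{11}}$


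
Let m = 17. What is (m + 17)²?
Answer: 1156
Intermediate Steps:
(m + 17)² = (17 + 17)² = 34² = 1156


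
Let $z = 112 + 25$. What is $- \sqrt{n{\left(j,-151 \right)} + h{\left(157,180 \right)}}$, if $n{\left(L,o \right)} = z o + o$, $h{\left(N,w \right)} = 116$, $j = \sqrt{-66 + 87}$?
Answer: $- i \sqrt{20722} \approx - 143.95 i$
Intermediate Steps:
$j = \sqrt{21} \approx 4.5826$
$z = 137$
$n{\left(L,o \right)} = 138 o$ ($n{\left(L,o \right)} = 137 o + o = 138 o$)
$- \sqrt{n{\left(j,-151 \right)} + h{\left(157,180 \right)}} = - \sqrt{138 \left(-151\right) + 116} = - \sqrt{-20838 + 116} = - \sqrt{-20722} = - i \sqrt{20722}$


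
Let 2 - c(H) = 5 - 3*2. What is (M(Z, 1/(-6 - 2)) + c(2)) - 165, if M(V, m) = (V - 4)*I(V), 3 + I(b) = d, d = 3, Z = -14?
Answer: -162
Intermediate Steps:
I(b) = 0 (I(b) = -3 + 3 = 0)
M(V, m) = 0 (M(V, m) = (V - 4)*0 = (-4 + V)*0 = 0)
c(H) = 3 (c(H) = 2 - (5 - 3*2) = 2 - (5 - 6) = 2 - 1*(-1) = 2 + 1 = 3)
(M(Z, 1/(-6 - 2)) + c(2)) - 165 = (0 + 3) - 165 = 3 - 165 = -162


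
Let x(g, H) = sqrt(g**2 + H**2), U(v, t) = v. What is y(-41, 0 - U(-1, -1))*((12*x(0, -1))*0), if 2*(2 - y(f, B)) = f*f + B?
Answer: 0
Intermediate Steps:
x(g, H) = sqrt(H**2 + g**2)
y(f, B) = 2 - B/2 - f**2/2 (y(f, B) = 2 - (f*f + B)/2 = 2 - (f**2 + B)/2 = 2 - (B + f**2)/2 = 2 + (-B/2 - f**2/2) = 2 - B/2 - f**2/2)
y(-41, 0 - U(-1, -1))*((12*x(0, -1))*0) = (2 - (0 - 1*(-1))/2 - 1/2*(-41)**2)*((12*sqrt((-1)**2 + 0**2))*0) = (2 - (0 + 1)/2 - 1/2*1681)*((12*sqrt(1 + 0))*0) = (2 - 1/2*1 - 1681/2)*((12*sqrt(1))*0) = (2 - 1/2 - 1681/2)*((12*1)*0) = -10068*0 = -839*0 = 0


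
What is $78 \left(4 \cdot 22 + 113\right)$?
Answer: $15678$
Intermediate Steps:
$78 \left(4 \cdot 22 + 113\right) = 78 \left(88 + 113\right) = 78 \cdot 201 = 15678$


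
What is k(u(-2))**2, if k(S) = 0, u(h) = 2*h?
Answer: 0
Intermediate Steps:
k(u(-2))**2 = 0**2 = 0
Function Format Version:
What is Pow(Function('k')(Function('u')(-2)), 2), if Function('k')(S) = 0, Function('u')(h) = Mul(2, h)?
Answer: 0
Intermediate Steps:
Pow(Function('k')(Function('u')(-2)), 2) = Pow(0, 2) = 0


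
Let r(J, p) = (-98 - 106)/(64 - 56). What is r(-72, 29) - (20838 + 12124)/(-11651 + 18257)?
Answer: -201415/6606 ≈ -30.490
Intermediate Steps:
r(J, p) = -51/2 (r(J, p) = -204/8 = -204*1/8 = -51/2)
r(-72, 29) - (20838 + 12124)/(-11651 + 18257) = -51/2 - (20838 + 12124)/(-11651 + 18257) = -51/2 - 32962/6606 = -51/2 - 1*16481/3303 = -51/2 - 16481/3303 = -201415/6606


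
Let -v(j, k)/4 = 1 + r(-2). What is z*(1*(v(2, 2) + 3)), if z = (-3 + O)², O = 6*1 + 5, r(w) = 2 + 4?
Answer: -1600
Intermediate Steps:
r(w) = 6
v(j, k) = -28 (v(j, k) = -4*(1 + 6) = -4*7 = -28)
O = 11 (O = 6 + 5 = 11)
z = 64 (z = (-3 + 11)² = 8² = 64)
z*(1*(v(2, 2) + 3)) = 64*(1*(-28 + 3)) = 64*(1*(-25)) = 64*(-25) = -1600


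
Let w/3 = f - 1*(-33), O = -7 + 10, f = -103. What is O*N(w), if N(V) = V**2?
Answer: 132300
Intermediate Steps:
O = 3
w = -210 (w = 3*(-103 - 1*(-33)) = 3*(-103 + 33) = 3*(-70) = -210)
O*N(w) = 3*(-210)**2 = 3*44100 = 132300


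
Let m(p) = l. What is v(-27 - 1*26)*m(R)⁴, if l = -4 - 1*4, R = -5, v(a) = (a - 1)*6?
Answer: -1327104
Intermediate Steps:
v(a) = -6 + 6*a (v(a) = (-1 + a)*6 = -6 + 6*a)
l = -8 (l = -4 - 4 = -8)
m(p) = -8
v(-27 - 1*26)*m(R)⁴ = (-6 + 6*(-27 - 1*26))*(-8)⁴ = (-6 + 6*(-27 - 26))*4096 = (-6 + 6*(-53))*4096 = (-6 - 318)*4096 = -324*4096 = -1327104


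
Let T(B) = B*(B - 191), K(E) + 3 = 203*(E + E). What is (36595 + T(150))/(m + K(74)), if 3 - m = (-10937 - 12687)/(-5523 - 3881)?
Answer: 71576195/70627538 ≈ 1.0134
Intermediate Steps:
K(E) = -3 + 406*E (K(E) = -3 + 203*(E + E) = -3 + 203*(2*E) = -3 + 406*E)
m = 1147/2351 (m = 3 - (-10937 - 12687)/(-5523 - 3881) = 3 - (-23624)/(-9404) = 3 - (-23624)*(-1)/9404 = 3 - 1*5906/2351 = 3 - 5906/2351 = 1147/2351 ≈ 0.48788)
T(B) = B*(-191 + B)
(36595 + T(150))/(m + K(74)) = (36595 + 150*(-191 + 150))/(1147/2351 + (-3 + 406*74)) = (36595 + 150*(-41))/(1147/2351 + (-3 + 30044)) = (36595 - 6150)/(1147/2351 + 30041) = 30445/(70627538/2351) = 30445*(2351/70627538) = 71576195/70627538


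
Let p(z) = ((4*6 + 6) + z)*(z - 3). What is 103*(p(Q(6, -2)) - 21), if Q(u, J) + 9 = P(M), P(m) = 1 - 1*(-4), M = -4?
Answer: -20909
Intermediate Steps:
P(m) = 5 (P(m) = 1 + 4 = 5)
Q(u, J) = -4 (Q(u, J) = -9 + 5 = -4)
p(z) = (-3 + z)*(30 + z) (p(z) = ((24 + 6) + z)*(-3 + z) = (30 + z)*(-3 + z) = (-3 + z)*(30 + z))
103*(p(Q(6, -2)) - 21) = 103*((-90 + (-4)**2 + 27*(-4)) - 21) = 103*((-90 + 16 - 108) - 21) = 103*(-182 - 21) = 103*(-203) = -20909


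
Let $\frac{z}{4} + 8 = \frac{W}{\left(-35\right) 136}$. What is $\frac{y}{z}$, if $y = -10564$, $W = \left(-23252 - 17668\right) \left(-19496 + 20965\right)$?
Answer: $- \frac{314279}{1501835} \approx -0.20926$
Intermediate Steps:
$W = -60111480$ ($W = \left(-40920\right) 1469 = -60111480$)
$z = \frac{6007340}{119}$ ($z = -32 + 4 \left(- \frac{60111480}{\left(-35\right) 136}\right) = -32 + 4 \left(- \frac{60111480}{-4760}\right) = -32 + 4 \left(\left(-60111480\right) \left(- \frac{1}{4760}\right)\right) = -32 + 4 \cdot \frac{1502787}{119} = -32 + \frac{6011148}{119} = \frac{6007340}{119} \approx 50482.0$)
$\frac{y}{z} = - \frac{10564}{\frac{6007340}{119}} = \left(-10564\right) \frac{119}{6007340} = - \frac{314279}{1501835}$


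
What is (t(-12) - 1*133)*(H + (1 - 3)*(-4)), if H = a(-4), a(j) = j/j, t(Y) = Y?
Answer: -1305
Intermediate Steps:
a(j) = 1
H = 1
(t(-12) - 1*133)*(H + (1 - 3)*(-4)) = (-12 - 1*133)*(1 + (1 - 3)*(-4)) = (-12 - 133)*(1 - 2*(-4)) = -145*(1 + 8) = -145*9 = -1305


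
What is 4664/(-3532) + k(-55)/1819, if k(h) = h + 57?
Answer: -2119188/1606177 ≈ -1.3194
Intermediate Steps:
k(h) = 57 + h
4664/(-3532) + k(-55)/1819 = 4664/(-3532) + (57 - 55)/1819 = 4664*(-1/3532) + 2*(1/1819) = -1166/883 + 2/1819 = -2119188/1606177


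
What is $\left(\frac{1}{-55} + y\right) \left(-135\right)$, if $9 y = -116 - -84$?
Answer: $\frac{5307}{11} \approx 482.45$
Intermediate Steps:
$y = - \frac{32}{9}$ ($y = \frac{-116 - -84}{9} = \frac{-116 + 84}{9} = \frac{1}{9} \left(-32\right) = - \frac{32}{9} \approx -3.5556$)
$\left(\frac{1}{-55} + y\right) \left(-135\right) = \left(\frac{1}{-55} - \frac{32}{9}\right) \left(-135\right) = \left(- \frac{1}{55} - \frac{32}{9}\right) \left(-135\right) = \left(- \frac{1769}{495}\right) \left(-135\right) = \frac{5307}{11}$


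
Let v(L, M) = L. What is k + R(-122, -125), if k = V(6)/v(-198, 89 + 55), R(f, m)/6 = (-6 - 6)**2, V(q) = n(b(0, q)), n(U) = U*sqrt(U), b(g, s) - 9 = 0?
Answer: 19005/22 ≈ 863.86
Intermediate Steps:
b(g, s) = 9 (b(g, s) = 9 + 0 = 9)
n(U) = U**(3/2)
V(q) = 27 (V(q) = 9**(3/2) = 27)
R(f, m) = 864 (R(f, m) = 6*(-6 - 6)**2 = 6*(-12)**2 = 6*144 = 864)
k = -3/22 (k = 27/(-198) = 27*(-1/198) = -3/22 ≈ -0.13636)
k + R(-122, -125) = -3/22 + 864 = 19005/22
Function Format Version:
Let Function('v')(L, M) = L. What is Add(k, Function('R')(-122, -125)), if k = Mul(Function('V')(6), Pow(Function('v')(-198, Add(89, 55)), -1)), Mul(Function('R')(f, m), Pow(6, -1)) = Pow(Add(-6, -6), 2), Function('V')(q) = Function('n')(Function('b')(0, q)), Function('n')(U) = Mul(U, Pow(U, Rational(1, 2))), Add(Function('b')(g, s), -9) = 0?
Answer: Rational(19005, 22) ≈ 863.86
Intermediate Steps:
Function('b')(g, s) = 9 (Function('b')(g, s) = Add(9, 0) = 9)
Function('n')(U) = Pow(U, Rational(3, 2))
Function('V')(q) = 27 (Function('V')(q) = Pow(9, Rational(3, 2)) = 27)
Function('R')(f, m) = 864 (Function('R')(f, m) = Mul(6, Pow(Add(-6, -6), 2)) = Mul(6, Pow(-12, 2)) = Mul(6, 144) = 864)
k = Rational(-3, 22) (k = Mul(27, Pow(-198, -1)) = Mul(27, Rational(-1, 198)) = Rational(-3, 22) ≈ -0.13636)
Add(k, Function('R')(-122, -125)) = Add(Rational(-3, 22), 864) = Rational(19005, 22)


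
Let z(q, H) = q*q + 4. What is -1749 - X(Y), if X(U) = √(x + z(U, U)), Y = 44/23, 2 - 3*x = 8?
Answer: -1749 - √2994/23 ≈ -1751.4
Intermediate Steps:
x = -2 (x = ⅔ - ⅓*8 = ⅔ - 8/3 = -2)
Y = 44/23 (Y = 44*(1/23) = 44/23 ≈ 1.9130)
z(q, H) = 4 + q² (z(q, H) = q² + 4 = 4 + q²)
X(U) = √(2 + U²) (X(U) = √(-2 + (4 + U²)) = √(2 + U²))
-1749 - X(Y) = -1749 - √(2 + (44/23)²) = -1749 - √(2 + 1936/529) = -1749 - √(2994/529) = -1749 - √2994/23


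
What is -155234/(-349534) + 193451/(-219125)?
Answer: -16801025792/38295818875 ≈ -0.43872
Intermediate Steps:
-155234/(-349534) + 193451/(-219125) = -155234*(-1/349534) + 193451*(-1/219125) = 77617/174767 - 193451/219125 = -16801025792/38295818875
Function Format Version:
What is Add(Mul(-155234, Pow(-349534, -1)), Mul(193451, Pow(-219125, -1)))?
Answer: Rational(-16801025792, 38295818875) ≈ -0.43872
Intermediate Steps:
Add(Mul(-155234, Pow(-349534, -1)), Mul(193451, Pow(-219125, -1))) = Add(Mul(-155234, Rational(-1, 349534)), Mul(193451, Rational(-1, 219125))) = Add(Rational(77617, 174767), Rational(-193451, 219125)) = Rational(-16801025792, 38295818875)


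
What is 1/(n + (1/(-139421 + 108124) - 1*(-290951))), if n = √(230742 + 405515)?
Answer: 284987147179462/82916672234768763203 - 979502209*√636257/82916672234768763203 ≈ 3.4276e-6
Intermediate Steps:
n = √636257 ≈ 797.66
1/(n + (1/(-139421 + 108124) - 1*(-290951))) = 1/(√636257 + (1/(-139421 + 108124) - 1*(-290951))) = 1/(√636257 + (1/(-31297) + 290951)) = 1/(√636257 + (-1/31297 + 290951)) = 1/(√636257 + 9105893446/31297) = 1/(9105893446/31297 + √636257)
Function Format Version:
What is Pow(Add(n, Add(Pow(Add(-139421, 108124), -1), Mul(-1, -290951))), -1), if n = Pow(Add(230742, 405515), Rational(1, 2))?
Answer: Add(Rational(284987147179462, 82916672234768763203), Mul(Rational(-979502209, 82916672234768763203), Pow(636257, Rational(1, 2)))) ≈ 3.4276e-6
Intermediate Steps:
n = Pow(636257, Rational(1, 2)) ≈ 797.66
Pow(Add(n, Add(Pow(Add(-139421, 108124), -1), Mul(-1, -290951))), -1) = Pow(Add(Pow(636257, Rational(1, 2)), Add(Pow(Add(-139421, 108124), -1), Mul(-1, -290951))), -1) = Pow(Add(Pow(636257, Rational(1, 2)), Add(Pow(-31297, -1), 290951)), -1) = Pow(Add(Pow(636257, Rational(1, 2)), Add(Rational(-1, 31297), 290951)), -1) = Pow(Add(Pow(636257, Rational(1, 2)), Rational(9105893446, 31297)), -1) = Pow(Add(Rational(9105893446, 31297), Pow(636257, Rational(1, 2))), -1)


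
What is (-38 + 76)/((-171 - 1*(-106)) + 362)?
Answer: 38/297 ≈ 0.12795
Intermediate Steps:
(-38 + 76)/((-171 - 1*(-106)) + 362) = 38/((-171 + 106) + 362) = 38/(-65 + 362) = 38/297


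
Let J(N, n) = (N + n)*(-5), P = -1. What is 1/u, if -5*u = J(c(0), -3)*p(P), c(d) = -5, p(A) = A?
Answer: ⅛ ≈ 0.12500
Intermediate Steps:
J(N, n) = -5*N - 5*n
u = 8 (u = -(-5*(-5) - 5*(-3))*(-1)/5 = -(25 + 15)*(-1)/5 = -8*(-1) = -⅕*(-40) = 8)
1/u = 1/8 = ⅛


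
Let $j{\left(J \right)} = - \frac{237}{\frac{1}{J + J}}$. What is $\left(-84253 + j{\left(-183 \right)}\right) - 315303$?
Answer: $-312814$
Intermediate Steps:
$j{\left(J \right)} = - 474 J$ ($j{\left(J \right)} = - \frac{237}{\frac{1}{2 J}} = - \frac{237}{\frac{1}{2} \frac{1}{J}} = - 237 \cdot 2 J = - 474 J$)
$\left(-84253 + j{\left(-183 \right)}\right) - 315303 = \left(-84253 - -86742\right) - 315303 = \left(-84253 + 86742\right) - 315303 = 2489 - 315303 = -312814$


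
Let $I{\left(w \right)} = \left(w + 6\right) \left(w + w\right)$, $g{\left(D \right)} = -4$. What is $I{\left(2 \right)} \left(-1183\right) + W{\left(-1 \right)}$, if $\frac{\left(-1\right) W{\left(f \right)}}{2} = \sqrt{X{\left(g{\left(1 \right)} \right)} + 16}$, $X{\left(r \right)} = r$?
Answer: $-37856 - 4 \sqrt{3} \approx -37863.0$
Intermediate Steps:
$I{\left(w \right)} = 2 w \left(6 + w\right)$ ($I{\left(w \right)} = \left(6 + w\right) 2 w = 2 w \left(6 + w\right)$)
$W{\left(f \right)} = - 4 \sqrt{3}$ ($W{\left(f \right)} = - 2 \sqrt{-4 + 16} = - 2 \sqrt{12} = - 2 \cdot 2 \sqrt{3} = - 4 \sqrt{3}$)
$I{\left(2 \right)} \left(-1183\right) + W{\left(-1 \right)} = 2 \cdot 2 \left(6 + 2\right) \left(-1183\right) - 4 \sqrt{3} = 2 \cdot 2 \cdot 8 \left(-1183\right) - 4 \sqrt{3} = 32 \left(-1183\right) - 4 \sqrt{3} = -37856 - 4 \sqrt{3}$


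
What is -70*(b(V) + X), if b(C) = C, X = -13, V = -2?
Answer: 1050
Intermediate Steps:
-70*(b(V) + X) = -70*(-2 - 13) = -70*(-15) = 1050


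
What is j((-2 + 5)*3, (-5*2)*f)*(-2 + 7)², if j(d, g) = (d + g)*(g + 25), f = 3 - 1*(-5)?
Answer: 97625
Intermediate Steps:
f = 8 (f = 3 + 5 = 8)
j(d, g) = (25 + g)*(d + g) (j(d, g) = (d + g)*(25 + g) = (25 + g)*(d + g))
j((-2 + 5)*3, (-5*2)*f)*(-2 + 7)² = ((-5*2*8)² + 25*((-2 + 5)*3) + 25*(-5*2*8) + ((-2 + 5)*3)*(-5*2*8))*(-2 + 7)² = ((-10*8)² + 25*(3*3) + 25*(-10*8) + (3*3)*(-10*8))*5² = ((-80)² + 25*9 + 25*(-80) + 9*(-80))*25 = (6400 + 225 - 2000 - 720)*25 = 3905*25 = 97625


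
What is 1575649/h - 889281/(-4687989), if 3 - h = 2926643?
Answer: -1594673278007/4573352042320 ≈ -0.34869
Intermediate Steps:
h = -2926640 (h = 3 - 1*2926643 = 3 - 2926643 = -2926640)
1575649/h - 889281/(-4687989) = 1575649/(-2926640) - 889281/(-4687989) = 1575649*(-1/2926640) - 889281*(-1/4687989) = -1575649/2926640 + 296427/1562663 = -1594673278007/4573352042320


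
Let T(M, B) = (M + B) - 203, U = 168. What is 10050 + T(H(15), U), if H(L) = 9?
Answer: 10024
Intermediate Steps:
T(M, B) = -203 + B + M (T(M, B) = (B + M) - 203 = -203 + B + M)
10050 + T(H(15), U) = 10050 + (-203 + 168 + 9) = 10050 - 26 = 10024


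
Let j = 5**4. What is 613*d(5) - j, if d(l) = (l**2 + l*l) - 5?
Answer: 26960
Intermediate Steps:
d(l) = -5 + 2*l**2 (d(l) = (l**2 + l**2) - 5 = 2*l**2 - 5 = -5 + 2*l**2)
j = 625
613*d(5) - j = 613*(-5 + 2*5**2) - 1*625 = 613*(-5 + 2*25) - 625 = 613*(-5 + 50) - 625 = 613*45 - 625 = 27585 - 625 = 26960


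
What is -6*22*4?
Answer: -528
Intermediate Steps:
-6*22*4 = -132*4 = -528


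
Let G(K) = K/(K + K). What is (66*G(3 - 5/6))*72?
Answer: 2376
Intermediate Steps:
G(K) = ½ (G(K) = K/((2*K)) = K*(1/(2*K)) = ½)
(66*G(3 - 5/6))*72 = (66*(½))*72 = 33*72 = 2376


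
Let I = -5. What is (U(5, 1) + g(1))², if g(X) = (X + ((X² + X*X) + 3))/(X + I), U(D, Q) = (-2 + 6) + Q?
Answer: 49/4 ≈ 12.250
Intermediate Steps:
U(D, Q) = 4 + Q
g(X) = (3 + X + 2*X²)/(-5 + X) (g(X) = (X + ((X² + X*X) + 3))/(X - 5) = (X + ((X² + X²) + 3))/(-5 + X) = (X + (2*X² + 3))/(-5 + X) = (X + (3 + 2*X²))/(-5 + X) = (3 + X + 2*X²)/(-5 + X))
(U(5, 1) + g(1))² = ((4 + 1) + (3 + 1 + 2*1²)/(-5 + 1))² = (5 + (3 + 1 + 2*1)/(-4))² = (5 - (3 + 1 + 2)/4)² = (5 - ¼*6)² = (5 - 3/2)² = (7/2)² = 49/4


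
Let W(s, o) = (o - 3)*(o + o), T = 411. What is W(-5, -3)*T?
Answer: 14796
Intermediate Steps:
W(s, o) = 2*o*(-3 + o) (W(s, o) = (-3 + o)*(2*o) = 2*o*(-3 + o))
W(-5, -3)*T = (2*(-3)*(-3 - 3))*411 = (2*(-3)*(-6))*411 = 36*411 = 14796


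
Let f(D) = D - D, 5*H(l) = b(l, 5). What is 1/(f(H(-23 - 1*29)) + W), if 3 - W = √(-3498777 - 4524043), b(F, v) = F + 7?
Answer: 3/8022829 + 2*I*√2005705/8022829 ≈ 3.7393e-7 + 0.00035305*I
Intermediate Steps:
b(F, v) = 7 + F
H(l) = 7/5 + l/5 (H(l) = (7 + l)/5 = 7/5 + l/5)
f(D) = 0
W = 3 - 2*I*√2005705 (W = 3 - √(-3498777 - 4524043) = 3 - √(-8022820) = 3 - 2*I*√2005705 ≈ 3.0 - 2832.5*I)
1/(f(H(-23 - 1*29)) + W) = 1/(0 + (3 - 2*I*√2005705)) = 1/(3 - 2*I*√2005705)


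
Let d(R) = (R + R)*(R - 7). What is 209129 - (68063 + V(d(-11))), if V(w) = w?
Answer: 140670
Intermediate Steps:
d(R) = 2*R*(-7 + R) (d(R) = (2*R)*(-7 + R) = 2*R*(-7 + R))
209129 - (68063 + V(d(-11))) = 209129 - (68063 + 2*(-11)*(-7 - 11)) = 209129 - (68063 + 2*(-11)*(-18)) = 209129 - (68063 + 396) = 209129 - 1*68459 = 209129 - 68459 = 140670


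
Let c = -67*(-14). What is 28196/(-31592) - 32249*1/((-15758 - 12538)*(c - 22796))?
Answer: -2180009341517/2442432679632 ≈ -0.89256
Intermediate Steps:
c = 938
28196/(-31592) - 32249*1/((-15758 - 12538)*(c - 22796)) = 28196/(-31592) - 32249*1/((-15758 - 12538)*(938 - 22796)) = 28196*(-1/31592) - 32249/((-28296*(-21858))) = -7049/7898 - 32249/618493968 = -2180009341517/2442432679632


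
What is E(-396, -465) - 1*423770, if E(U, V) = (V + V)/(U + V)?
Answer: -121621680/287 ≈ -4.2377e+5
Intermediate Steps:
E(U, V) = 2*V/(U + V) (E(U, V) = (2*V)/(U + V) = 2*V/(U + V))
E(-396, -465) - 1*423770 = 2*(-465)/(-396 - 465) - 1*423770 = 2*(-465)/(-861) - 423770 = 2*(-465)*(-1/861) - 423770 = 310/287 - 423770 = -121621680/287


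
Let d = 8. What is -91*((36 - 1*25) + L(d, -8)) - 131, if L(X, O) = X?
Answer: -1860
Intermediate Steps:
-91*((36 - 1*25) + L(d, -8)) - 131 = -91*((36 - 1*25) + 8) - 131 = -91*((36 - 25) + 8) - 131 = -91*(11 + 8) - 131 = -91*19 - 131 = -1729 - 131 = -1860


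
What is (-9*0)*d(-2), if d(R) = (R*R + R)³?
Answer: 0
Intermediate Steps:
d(R) = (R + R²)³ (d(R) = (R² + R)³ = (R + R²)³)
(-9*0)*d(-2) = (-9*0)*((-2)³*(1 - 2)³) = 0*(-8*(-1)³) = 0*(-8*(-1)) = 0*8 = 0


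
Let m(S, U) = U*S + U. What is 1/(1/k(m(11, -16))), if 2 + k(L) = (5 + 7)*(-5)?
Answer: -62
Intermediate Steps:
m(S, U) = U + S*U (m(S, U) = S*U + U = U + S*U)
k(L) = -62 (k(L) = -2 + (5 + 7)*(-5) = -2 + 12*(-5) = -2 - 60 = -62)
1/(1/k(m(11, -16))) = 1/(1/(-62)) = 1/(-1/62) = -62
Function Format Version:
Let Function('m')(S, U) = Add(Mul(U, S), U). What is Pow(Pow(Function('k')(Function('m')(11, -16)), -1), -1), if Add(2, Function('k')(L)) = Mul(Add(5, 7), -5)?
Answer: -62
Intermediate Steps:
Function('m')(S, U) = Add(U, Mul(S, U)) (Function('m')(S, U) = Add(Mul(S, U), U) = Add(U, Mul(S, U)))
Function('k')(L) = -62 (Function('k')(L) = Add(-2, Mul(Add(5, 7), -5)) = Add(-2, Mul(12, -5)) = Add(-2, -60) = -62)
Pow(Pow(Function('k')(Function('m')(11, -16)), -1), -1) = Pow(Pow(-62, -1), -1) = Pow(Rational(-1, 62), -1) = -62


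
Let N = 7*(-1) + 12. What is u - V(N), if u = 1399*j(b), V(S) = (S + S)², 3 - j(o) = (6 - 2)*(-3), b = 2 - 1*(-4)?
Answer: 20885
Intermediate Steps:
b = 6 (b = 2 + 4 = 6)
j(o) = 15 (j(o) = 3 - (6 - 2)*(-3) = 3 - 4*(-3) = 3 - 1*(-12) = 3 + 12 = 15)
N = 5 (N = -7 + 12 = 5)
V(S) = 4*S² (V(S) = (2*S)² = 4*S²)
u = 20985 (u = 1399*15 = 20985)
u - V(N) = 20985 - 4*5² = 20985 - 4*25 = 20985 - 1*100 = 20985 - 100 = 20885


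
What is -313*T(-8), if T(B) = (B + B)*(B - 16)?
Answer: -120192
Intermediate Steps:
T(B) = 2*B*(-16 + B) (T(B) = (2*B)*(-16 + B) = 2*B*(-16 + B))
-313*T(-8) = -626*(-8)*(-16 - 8) = -626*(-8)*(-24) = -313*384 = -120192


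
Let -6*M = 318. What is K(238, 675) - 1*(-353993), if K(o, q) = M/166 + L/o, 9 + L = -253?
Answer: 6992749669/19754 ≈ 3.5399e+5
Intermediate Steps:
M = -53 (M = -⅙*318 = -53)
L = -262 (L = -9 - 253 = -262)
K(o, q) = -53/166 - 262/o
K(238, 675) - 1*(-353993) = (-53/166 - 262/238) - 1*(-353993) = (-53/166 - 262*1/238) + 353993 = (-53/166 - 131/119) + 353993 = -28053/19754 + 353993 = 6992749669/19754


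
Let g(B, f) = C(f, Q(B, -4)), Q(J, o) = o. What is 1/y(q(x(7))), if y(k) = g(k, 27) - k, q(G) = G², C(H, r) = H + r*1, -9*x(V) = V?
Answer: 81/1814 ≈ 0.044653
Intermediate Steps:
x(V) = -V/9
C(H, r) = H + r
g(B, f) = -4 + f (g(B, f) = f - 4 = -4 + f)
y(k) = 23 - k (y(k) = (-4 + 27) - k = 23 - k)
1/y(q(x(7))) = 1/(23 - (-⅑*7)²) = 1/(23 - (-7/9)²) = 1/(23 - 1*49/81) = 1/(23 - 49/81) = 1/(1814/81) = 81/1814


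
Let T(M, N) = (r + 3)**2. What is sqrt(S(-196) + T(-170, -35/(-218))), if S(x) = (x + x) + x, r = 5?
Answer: 2*I*sqrt(131) ≈ 22.891*I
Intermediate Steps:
S(x) = 3*x (S(x) = 2*x + x = 3*x)
T(M, N) = 64 (T(M, N) = (5 + 3)**2 = 8**2 = 64)
sqrt(S(-196) + T(-170, -35/(-218))) = sqrt(3*(-196) + 64) = sqrt(-588 + 64) = sqrt(-524) = 2*I*sqrt(131)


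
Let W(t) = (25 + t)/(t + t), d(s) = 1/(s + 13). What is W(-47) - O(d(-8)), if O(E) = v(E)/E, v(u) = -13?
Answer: 3066/47 ≈ 65.234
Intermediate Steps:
d(s) = 1/(13 + s)
W(t) = (25 + t)/(2*t) (W(t) = (25 + t)/((2*t)) = (25 + t)*(1/(2*t)) = (25 + t)/(2*t))
O(E) = -13/E
W(-47) - O(d(-8)) = (½)*(25 - 47)/(-47) - (-13)/(1/(13 - 8)) = (½)*(-1/47)*(-22) - (-13)/(1/5) = 11/47 - (-13)/⅕ = 11/47 - (-13)*5 = 11/47 - 1*(-65) = 11/47 + 65 = 3066/47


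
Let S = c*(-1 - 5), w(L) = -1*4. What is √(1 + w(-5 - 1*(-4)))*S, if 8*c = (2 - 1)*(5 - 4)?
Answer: -3*I*√3/4 ≈ -1.299*I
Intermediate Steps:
c = ⅛ (c = ((2 - 1)*(5 - 4))/8 = (1*1)/8 = (⅛)*1 = ⅛ ≈ 0.12500)
w(L) = -4
S = -¾ (S = (-1 - 5)/8 = (⅛)*(-6) = -¾ ≈ -0.75000)
√(1 + w(-5 - 1*(-4)))*S = √(1 - 4)*(-¾) = √(-3)*(-¾) = (I*√3)*(-¾) = -3*I*√3/4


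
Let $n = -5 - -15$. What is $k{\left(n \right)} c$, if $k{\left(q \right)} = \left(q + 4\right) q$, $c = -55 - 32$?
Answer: $-12180$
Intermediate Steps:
$n = 10$ ($n = -5 + 15 = 10$)
$c = -87$
$k{\left(q \right)} = q \left(4 + q\right)$ ($k{\left(q \right)} = \left(4 + q\right) q = q \left(4 + q\right)$)
$k{\left(n \right)} c = 10 \left(4 + 10\right) \left(-87\right) = 10 \cdot 14 \left(-87\right) = 140 \left(-87\right) = -12180$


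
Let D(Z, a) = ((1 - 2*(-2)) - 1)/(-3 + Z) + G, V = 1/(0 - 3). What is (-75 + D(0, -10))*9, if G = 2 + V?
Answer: -672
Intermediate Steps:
V = -⅓ (V = 1/(-3) = -⅓ ≈ -0.33333)
G = 5/3 (G = 2 - ⅓ = 5/3 ≈ 1.6667)
D(Z, a) = 5/3 + 4/(-3 + Z) (D(Z, a) = ((1 - 2*(-2)) - 1)/(-3 + Z) + 5/3 = ((1 + 4) - 1)/(-3 + Z) + 5/3 = (5 - 1)/(-3 + Z) + 5/3 = 4/(-3 + Z) + 5/3 = 5/3 + 4/(-3 + Z))
(-75 + D(0, -10))*9 = (-75 + (-3 + 5*0)/(3*(-3 + 0)))*9 = (-75 + (⅓)*(-3 + 0)/(-3))*9 = (-75 + (⅓)*(-⅓)*(-3))*9 = (-75 + ⅓)*9 = -224/3*9 = -672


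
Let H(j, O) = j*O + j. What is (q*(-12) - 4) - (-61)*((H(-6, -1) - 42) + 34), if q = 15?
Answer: -672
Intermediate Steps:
H(j, O) = j + O*j (H(j, O) = O*j + j = j + O*j)
(q*(-12) - 4) - (-61)*((H(-6, -1) - 42) + 34) = (15*(-12) - 4) - (-61)*((-6*(1 - 1) - 42) + 34) = (-180 - 4) - (-61)*((-6*0 - 42) + 34) = -184 - (-61)*((0 - 42) + 34) = -184 - (-61)*(-42 + 34) = -184 - (-61)*(-8) = -184 - 1*488 = -184 - 488 = -672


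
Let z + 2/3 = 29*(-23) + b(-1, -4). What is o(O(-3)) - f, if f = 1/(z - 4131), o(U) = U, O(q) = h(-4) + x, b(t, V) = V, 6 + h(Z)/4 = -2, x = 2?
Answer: -432237/14408 ≈ -30.000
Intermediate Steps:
h(Z) = -32 (h(Z) = -24 + 4*(-2) = -24 - 8 = -32)
z = -2015/3 (z = -⅔ + (29*(-23) - 4) = -⅔ + (-667 - 4) = -⅔ - 671 = -2015/3 ≈ -671.67)
O(q) = -30 (O(q) = -32 + 2 = -30)
f = -3/14408 (f = 1/(-2015/3 - 4131) = 1/(-14408/3) = -3/14408 ≈ -0.00020822)
o(O(-3)) - f = -30 - 1*(-3/14408) = -30 + 3/14408 = -432237/14408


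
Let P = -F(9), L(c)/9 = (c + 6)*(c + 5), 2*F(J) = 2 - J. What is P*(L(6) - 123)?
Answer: 7455/2 ≈ 3727.5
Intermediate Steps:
F(J) = 1 - J/2 (F(J) = (2 - J)/2 = 1 - J/2)
L(c) = 9*(5 + c)*(6 + c) (L(c) = 9*((c + 6)*(c + 5)) = 9*((6 + c)*(5 + c)) = 9*((5 + c)*(6 + c)) = 9*(5 + c)*(6 + c))
P = 7/2 (P = -(1 - ½*9) = -(1 - 9/2) = -1*(-7/2) = 7/2 ≈ 3.5000)
P*(L(6) - 123) = 7*((270 + 9*6² + 99*6) - 123)/2 = 7*((270 + 9*36 + 594) - 123)/2 = 7*((270 + 324 + 594) - 123)/2 = 7*(1188 - 123)/2 = (7/2)*1065 = 7455/2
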